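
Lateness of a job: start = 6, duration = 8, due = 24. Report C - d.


Completion = 6 + 8 = 14
Lateness = C - d = 14 - 24
= -10


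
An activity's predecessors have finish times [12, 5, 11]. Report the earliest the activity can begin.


ES = max of all predecessor completion times
Predecessors: [12, 5, 11]
ES = max(12, 5, 11)
= 12


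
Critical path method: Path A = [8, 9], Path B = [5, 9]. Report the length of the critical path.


Path A: 8 + 9 = 17
Path B: 5 + 9 = 14
Critical path = longest = max(17, 14)
= 17 (Path A)


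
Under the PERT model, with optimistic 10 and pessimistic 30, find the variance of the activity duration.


σ² = ((p - o) / 6)² = (p - o)² / 36
= (30 - 10)² / 36
= 20² / 36
= 400 / 36
= 11.1111


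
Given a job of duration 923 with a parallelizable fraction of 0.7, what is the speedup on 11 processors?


Amdahl's law: T_p = T × ((1-p) + p/N)
= 923 × ((1-0.7) + 0.7/11)
= 923 × (0.30 + 0.0636)
= 923 × 0.3636
= 335.64
Speedup = 923/335.64
= 2.75×


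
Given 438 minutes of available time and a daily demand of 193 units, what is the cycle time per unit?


Cycle time = available time / demand
= 438 / 193
= 2.27 min/unit


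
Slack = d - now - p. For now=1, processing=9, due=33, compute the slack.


Slack = due - current_time - processing
= 33 - 1 - 9
= 23


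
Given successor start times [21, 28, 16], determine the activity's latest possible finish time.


LF = min of all successor start times
Successors start at: [21, 28, 16]
LF = min(21, 28, 16)
= 16


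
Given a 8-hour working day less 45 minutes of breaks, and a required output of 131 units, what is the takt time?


Available = 8×60 - 45 = 435 min
Takt time = 435 / 131
= 3.32 min/unit


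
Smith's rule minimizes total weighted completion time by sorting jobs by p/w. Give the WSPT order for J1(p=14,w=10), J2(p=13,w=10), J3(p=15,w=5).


WSPT (Smith's rule): sort by p/w ascending
  J2: p/w = 13/10 = 1.300
  J1: p/w = 14/10 = 1.400
  J3: p/w = 15/5 = 3.000
Order: J2 → J1 → J3


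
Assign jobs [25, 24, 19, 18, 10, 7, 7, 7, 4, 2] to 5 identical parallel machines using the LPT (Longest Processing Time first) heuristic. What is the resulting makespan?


Jobs (LPT sorted): [25, 24, 19, 18, 10, 7, 7, 7, 4, 2]
Machines: 5
  J=25 → Machine 1 (load: 0+25=25)
  J=24 → Machine 2 (load: 0+24=24)
  J=19 → Machine 3 (load: 0+19=19)
  J=18 → Machine 4 (load: 0+18=18)
  J=10 → Machine 5 (load: 0+10=10)
  J=7 → Machine 5 (load: 10+7=17)
  J=7 → Machine 5 (load: 17+7=24)
  J=7 → Machine 4 (load: 18+7=25)
  J=4 → Machine 3 (load: 19+4=23)
  J=2 → Machine 3 (load: 23+2=25)
Machine loads: [25, 24, 25, 25, 24]
Makespan = max = 25 time units


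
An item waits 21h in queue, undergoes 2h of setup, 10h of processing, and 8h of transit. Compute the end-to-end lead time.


Lead time = queue + setup + processing + transit
= 21 + 2 + 10 + 8
= 41 hours


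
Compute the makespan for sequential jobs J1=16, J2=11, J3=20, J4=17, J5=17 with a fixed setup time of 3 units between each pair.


Makespan = Σ processing + (n-1) × setup
= (16 + 11 + 20 + 17 + 17) + (5-1)×3
= 81 + 12
= 93 time units


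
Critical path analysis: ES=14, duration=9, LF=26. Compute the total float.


EF = ES + duration = 14 + 9 = 23
LS = LF - duration = 26 - 9 = 17
Total Float = LF - EF = 26 - 23
(or LS - ES = 17 - 14)
= 3


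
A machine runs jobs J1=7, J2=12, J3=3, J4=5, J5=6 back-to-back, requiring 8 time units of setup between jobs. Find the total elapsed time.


Makespan = Σ processing + (n-1) × setup
= (7 + 12 + 3 + 5 + 6) + (5-1)×8
= 33 + 32
= 65 time units


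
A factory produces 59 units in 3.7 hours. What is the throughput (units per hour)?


Throughput = units / time
= 59 / 3.7
= 15.9 units/hour


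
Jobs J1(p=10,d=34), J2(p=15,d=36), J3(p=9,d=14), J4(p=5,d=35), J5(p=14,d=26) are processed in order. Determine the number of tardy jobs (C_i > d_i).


Completion vs due date:
  J1: C=10, d=34 → on time
  J2: C=25, d=36 → on time
  J3: C=34, d=14 → TARDY
  J4: C=39, d=35 → TARDY
  J5: C=53, d=26 → TARDY
Tardy jobs: J3, J4, J5
Count = 3


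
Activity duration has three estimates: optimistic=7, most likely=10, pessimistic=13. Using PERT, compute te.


te = (o + 4m + p) / 6
= (7 + 4×10 + 13) / 6
= (7 + 40 + 13) / 6
= 60 / 6
= 10.00


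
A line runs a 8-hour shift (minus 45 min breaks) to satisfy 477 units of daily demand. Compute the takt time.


Available = 8×60 - 45 = 435 min
Takt time = 435 / 477
= 0.91 min/unit


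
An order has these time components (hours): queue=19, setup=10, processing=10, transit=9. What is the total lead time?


Lead time = queue + setup + processing + transit
= 19 + 10 + 10 + 9
= 48 hours


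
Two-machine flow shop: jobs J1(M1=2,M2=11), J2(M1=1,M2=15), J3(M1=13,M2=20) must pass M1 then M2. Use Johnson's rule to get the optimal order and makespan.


Johnson's rule:
Group 1 (M1≤M2, sort by M1): ['J2', 'J1', 'J3']
Group 2 (M1>M2, sort desc M2): []
Sequence: J2 → J1 → J3
Makespan calculation:
  J2: M1 done=1, M2 done=16
  J1: M1 done=3, M2 done=27
  J3: M1 done=16, M2 done=47
= Sequence: J2 → J1 → J3, Makespan: 47


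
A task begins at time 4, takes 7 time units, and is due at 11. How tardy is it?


Completion = start + processing = 4 + 7 = 11
Tardiness = max(0, C - d) = max(0, 11 - 11)
= max(0, 0)
= 0


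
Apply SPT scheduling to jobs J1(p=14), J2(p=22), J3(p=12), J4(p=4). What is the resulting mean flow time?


SPT order: J4 → J3 → J1 → J2
Completion times:
  J4: C=4
  J3: C=16
  J1: C=30
  J2: C=52
Sum = 102, n = 4
Mean flow = 102/4
= 25.50


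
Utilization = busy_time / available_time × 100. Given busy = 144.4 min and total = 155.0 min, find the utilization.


Utilization = busy / total × 100
= 144.4 / 155.0 × 100
= 93.2%


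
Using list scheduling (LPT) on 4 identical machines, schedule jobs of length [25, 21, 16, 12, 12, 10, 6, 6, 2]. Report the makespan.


Jobs (LPT sorted): [25, 21, 16, 12, 12, 10, 6, 6, 2]
Machines: 4
  J=25 → Machine 1 (load: 0+25=25)
  J=21 → Machine 2 (load: 0+21=21)
  J=16 → Machine 3 (load: 0+16=16)
  J=12 → Machine 4 (load: 0+12=12)
  J=12 → Machine 4 (load: 12+12=24)
  J=10 → Machine 3 (load: 16+10=26)
  J=6 → Machine 2 (load: 21+6=27)
  J=6 → Machine 4 (load: 24+6=30)
  J=2 → Machine 1 (load: 25+2=27)
Machine loads: [27, 27, 26, 30]
Makespan = max = 30 time units


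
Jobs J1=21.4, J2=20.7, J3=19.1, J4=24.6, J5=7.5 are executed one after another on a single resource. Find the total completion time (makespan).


Sequential makespan: sum all processing times
= 21.4 + 20.7 + 19.1 + 24.6 + 7.5
= 93.3 time units


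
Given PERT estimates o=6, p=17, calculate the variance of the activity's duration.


σ² = ((p - o) / 6)² = (p - o)² / 36
= (17 - 6)² / 36
= 11² / 36
= 121 / 36
= 3.3611


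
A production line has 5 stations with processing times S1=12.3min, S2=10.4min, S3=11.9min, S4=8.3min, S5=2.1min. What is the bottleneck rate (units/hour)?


Bottleneck = longest station time
Station times: [12.3, 10.4, 11.9, 8.3, 2.1]
Max = 12.3 min
Rate = 60 / 12.3
= 4.88 units/hour (bottleneck: 12.3min)


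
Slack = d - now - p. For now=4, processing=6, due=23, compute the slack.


Slack = due - current_time - processing
= 23 - 4 - 6
= 13


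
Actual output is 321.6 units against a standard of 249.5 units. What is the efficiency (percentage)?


Efficiency = (actual / standard) × 100
= (321.6 / 249.5) × 100
= 128.9%


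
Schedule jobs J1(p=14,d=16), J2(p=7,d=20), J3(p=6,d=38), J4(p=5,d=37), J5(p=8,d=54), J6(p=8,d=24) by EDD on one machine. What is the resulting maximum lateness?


EDD order: J1 → J2 → J6 → J4 → J3 → J5
Completion and lateness:
  J1: C=14, d=16, L=14-16=-2
  J2: C=21, d=20, L=21-20=1
  J6: C=29, d=24, L=29-24=5
  J4: C=34, d=37, L=34-37=-3
  J3: C=40, d=38, L=40-38=2
  J5: C=48, d=54, L=48-54=-6
Lmax = max(-2, 1, 5, -3, 2, -6)
= 5


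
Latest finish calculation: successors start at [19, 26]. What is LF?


LF = min of all successor start times
Successors start at: [19, 26]
LF = min(19, 26)
= 19


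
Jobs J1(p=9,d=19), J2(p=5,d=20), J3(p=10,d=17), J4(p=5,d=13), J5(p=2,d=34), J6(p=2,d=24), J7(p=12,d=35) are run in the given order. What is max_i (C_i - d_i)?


Lateness per job (L = C - d):
  J1: C=9, d=19, L=-10
  J2: C=14, d=20, L=-6
  J3: C=24, d=17, L=7
  J4: C=29, d=13, L=16
  J5: C=31, d=34, L=-3
  J6: C=33, d=24, L=9
  J7: C=45, d=35, L=10
Lmax = max(-10, -6, 7, 16, -3, 9, 10)
= 16


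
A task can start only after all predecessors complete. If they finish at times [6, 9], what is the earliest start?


ES = max of all predecessor completion times
Predecessors: [6, 9]
ES = max(6, 9)
= 9


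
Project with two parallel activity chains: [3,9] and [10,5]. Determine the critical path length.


Path A: 3 + 9 = 12
Path B: 10 + 5 = 15
Critical path = longest = max(12, 15)
= 15 (Path B)


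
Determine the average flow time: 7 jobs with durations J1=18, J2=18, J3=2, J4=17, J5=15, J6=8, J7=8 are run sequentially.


Completion times:
  J1: completes at 18
  J2: completes at 36
  J3: completes at 38
  J4: completes at 55
  J5: completes at 70
  J6: completes at 78
  J7: completes at 86
Sum = 381
Average = 381/7
= 54.43


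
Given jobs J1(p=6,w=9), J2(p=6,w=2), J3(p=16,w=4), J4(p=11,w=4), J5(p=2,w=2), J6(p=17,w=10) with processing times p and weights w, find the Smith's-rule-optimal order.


WSPT (Smith's rule): sort by p/w ascending
  J1: p/w = 6/9 = 0.667
  J5: p/w = 2/2 = 1.000
  J6: p/w = 17/10 = 1.700
  J4: p/w = 11/4 = 2.750
  J2: p/w = 6/2 = 3.000
  J3: p/w = 16/4 = 4.000
Order: J1 → J5 → J6 → J4 → J2 → J3


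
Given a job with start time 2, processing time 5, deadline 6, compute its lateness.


Completion = 2 + 5 = 7
Lateness = C - d = 7 - 6
= 1


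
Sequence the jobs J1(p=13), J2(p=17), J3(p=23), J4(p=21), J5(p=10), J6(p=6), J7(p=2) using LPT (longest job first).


LPT: sort by longest processing time first
  J3: p=23
  J4: p=21
  J2: p=17
  J1: p=13
  J5: p=10
  J6: p=6
  J7: p=2
Order: J3 → J4 → J2 → J1 → J5 → J6 → J7


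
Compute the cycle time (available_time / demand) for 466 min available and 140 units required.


Cycle time = available time / demand
= 466 / 140
= 3.33 min/unit


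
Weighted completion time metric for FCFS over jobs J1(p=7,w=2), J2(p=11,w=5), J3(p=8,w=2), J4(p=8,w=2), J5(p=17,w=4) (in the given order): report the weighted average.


Completion times:
  J1: C=7, w×C=2×7=14
  J2: C=18, w×C=5×18=90
  J3: C=26, w×C=2×26=52
  J4: C=34, w×C=2×34=68
  J5: C=51, w×C=4×51=204
Sum w×C = 428
Sum w = 15
Weighted avg = 428/15
= 28.53


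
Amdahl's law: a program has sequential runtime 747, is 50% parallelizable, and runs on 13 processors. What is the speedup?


Amdahl's law: T_p = T × ((1-p) + p/N)
= 747 × ((1-0.5) + 0.5/13)
= 747 × (0.50 + 0.0385)
= 747 × 0.5385
= 402.23
Speedup = 747/402.23
= 1.86×


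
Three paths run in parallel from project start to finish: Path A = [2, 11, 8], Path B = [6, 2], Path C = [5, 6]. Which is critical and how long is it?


Path A: 2 + 11 + 8 = 21
Path B: 6 + 2 = 8
Path C: 5 + 6 = 11
Critical path = longest = max(21, 8, 11)
= 21 (Path A)


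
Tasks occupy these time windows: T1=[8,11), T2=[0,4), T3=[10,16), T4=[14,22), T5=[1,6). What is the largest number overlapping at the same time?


Check each time point for overlaps:
  t=1: 2 tasks active (T2, T5)
Max concurrent = 2


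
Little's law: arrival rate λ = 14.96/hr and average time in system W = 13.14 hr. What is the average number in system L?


Little's law: L = λ × W
= 14.96 × 13.14
= 196.57


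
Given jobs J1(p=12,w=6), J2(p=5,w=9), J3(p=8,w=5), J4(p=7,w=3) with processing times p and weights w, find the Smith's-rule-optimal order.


WSPT (Smith's rule): sort by p/w ascending
  J2: p/w = 5/9 = 0.556
  J3: p/w = 8/5 = 1.600
  J1: p/w = 12/6 = 2.000
  J4: p/w = 7/3 = 2.333
Order: J2 → J3 → J1 → J4


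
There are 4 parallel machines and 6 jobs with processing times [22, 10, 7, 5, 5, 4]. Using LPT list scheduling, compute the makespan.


Jobs (LPT sorted): [22, 10, 7, 5, 5, 4]
Machines: 4
  J=22 → Machine 1 (load: 0+22=22)
  J=10 → Machine 2 (load: 0+10=10)
  J=7 → Machine 3 (load: 0+7=7)
  J=5 → Machine 4 (load: 0+5=5)
  J=5 → Machine 4 (load: 5+5=10)
  J=4 → Machine 3 (load: 7+4=11)
Machine loads: [22, 10, 11, 10]
Makespan = max = 22 time units


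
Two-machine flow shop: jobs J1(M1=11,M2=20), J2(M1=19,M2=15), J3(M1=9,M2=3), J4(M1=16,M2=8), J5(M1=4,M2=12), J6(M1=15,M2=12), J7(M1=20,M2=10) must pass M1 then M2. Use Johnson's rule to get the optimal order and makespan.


Johnson's rule:
Group 1 (M1≤M2, sort by M1): ['J5', 'J1']
Group 2 (M1>M2, sort desc M2): ['J2', 'J6', 'J7', 'J4', 'J3']
Sequence: J5 → J1 → J2 → J6 → J7 → J4 → J3
Makespan calculation:
  J5: M1 done=4, M2 done=16
  J1: M1 done=15, M2 done=36
  J2: M1 done=34, M2 done=51
  J6: M1 done=49, M2 done=63
  J7: M1 done=69, M2 done=79
  J4: M1 done=85, M2 done=93
  J3: M1 done=94, M2 done=97
= Sequence: J5 → J1 → J2 → J6 → J7 → J4 → J3, Makespan: 97


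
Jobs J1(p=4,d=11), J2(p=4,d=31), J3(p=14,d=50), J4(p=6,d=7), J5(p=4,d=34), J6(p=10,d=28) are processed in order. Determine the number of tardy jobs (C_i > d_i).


Completion vs due date:
  J1: C=4, d=11 → on time
  J2: C=8, d=31 → on time
  J3: C=22, d=50 → on time
  J4: C=28, d=7 → TARDY
  J5: C=32, d=34 → on time
  J6: C=42, d=28 → TARDY
Tardy jobs: J4, J6
Count = 2


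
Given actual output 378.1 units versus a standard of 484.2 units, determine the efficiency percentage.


Efficiency = (actual / standard) × 100
= (378.1 / 484.2) × 100
= 78.1%


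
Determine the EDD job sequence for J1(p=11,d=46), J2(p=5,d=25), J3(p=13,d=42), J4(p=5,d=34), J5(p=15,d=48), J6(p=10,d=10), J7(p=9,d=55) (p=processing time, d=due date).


EDD: sort by earliest due date
  J6: d=10, p=10
  J2: d=25, p=5
  J4: d=34, p=5
  J3: d=42, p=13
  J1: d=46, p=11
  J5: d=48, p=15
  J7: d=55, p=9
Order: J6 → J2 → J4 → J3 → J1 → J5 → J7


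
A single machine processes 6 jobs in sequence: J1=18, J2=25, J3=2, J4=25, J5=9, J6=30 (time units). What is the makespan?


Sequential makespan: sum all processing times
= 18 + 25 + 2 + 25 + 9 + 30
= 109 time units


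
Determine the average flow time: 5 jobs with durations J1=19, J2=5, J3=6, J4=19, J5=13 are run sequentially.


Completion times:
  J1: completes at 19
  J2: completes at 24
  J3: completes at 30
  J4: completes at 49
  J5: completes at 62
Sum = 184
Average = 184/5
= 36.80


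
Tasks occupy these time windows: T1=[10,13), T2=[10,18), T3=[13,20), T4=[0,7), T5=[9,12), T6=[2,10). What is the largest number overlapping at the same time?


Check each time point for overlaps:
  t=10: 3 tasks active (T1, T2, T5)
Max concurrent = 3


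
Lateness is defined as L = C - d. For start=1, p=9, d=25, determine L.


Completion = 1 + 9 = 10
Lateness = C - d = 10 - 25
= -15


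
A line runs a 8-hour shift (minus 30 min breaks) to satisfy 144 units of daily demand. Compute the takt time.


Available = 8×60 - 30 = 450 min
Takt time = 450 / 144
= 3.12 min/unit


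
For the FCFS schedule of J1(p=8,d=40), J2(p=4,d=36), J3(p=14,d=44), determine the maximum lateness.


Lateness per job (L = C - d):
  J1: C=8, d=40, L=-32
  J2: C=12, d=36, L=-24
  J3: C=26, d=44, L=-18
Lmax = max(-32, -24, -18)
= -18


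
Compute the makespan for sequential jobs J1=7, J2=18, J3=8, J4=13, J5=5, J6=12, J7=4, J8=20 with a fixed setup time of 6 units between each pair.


Makespan = Σ processing + (n-1) × setup
= (7 + 18 + 8 + 13 + 5 + 12 + 4 + 20) + (8-1)×6
= 87 + 42
= 129 time units


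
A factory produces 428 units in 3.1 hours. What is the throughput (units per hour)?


Throughput = units / time
= 428 / 3.1
= 138.1 units/hour


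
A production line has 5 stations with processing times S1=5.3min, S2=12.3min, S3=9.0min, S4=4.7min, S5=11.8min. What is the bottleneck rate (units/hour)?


Bottleneck = longest station time
Station times: [5.3, 12.3, 9.0, 4.7, 11.8]
Max = 12.3 min
Rate = 60 / 12.3
= 4.88 units/hour (bottleneck: 12.3min)


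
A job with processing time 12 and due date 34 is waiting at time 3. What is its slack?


Slack = due - current_time - processing
= 34 - 3 - 12
= 19


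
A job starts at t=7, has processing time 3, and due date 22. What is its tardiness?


Completion = start + processing = 7 + 3 = 10
Tardiness = max(0, C - d) = max(0, 10 - 22)
= max(0, -12)
= 0


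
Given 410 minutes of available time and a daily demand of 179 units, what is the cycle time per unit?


Cycle time = available time / demand
= 410 / 179
= 2.29 min/unit


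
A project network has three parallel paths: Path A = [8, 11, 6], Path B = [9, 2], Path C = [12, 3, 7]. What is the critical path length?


Path A: 8 + 11 + 6 = 25
Path B: 9 + 2 = 11
Path C: 12 + 3 + 7 = 22
Critical path = longest = max(25, 11, 22)
= 25 (Path A)


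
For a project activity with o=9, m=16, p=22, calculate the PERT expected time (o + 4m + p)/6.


te = (o + 4m + p) / 6
= (9 + 4×16 + 22) / 6
= (9 + 64 + 22) / 6
= 95 / 6
= 15.83


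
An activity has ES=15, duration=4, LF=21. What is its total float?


EF = ES + duration = 15 + 4 = 19
LS = LF - duration = 21 - 4 = 17
Total Float = LF - EF = 21 - 19
(or LS - ES = 17 - 15)
= 2


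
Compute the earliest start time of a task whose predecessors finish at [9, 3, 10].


ES = max of all predecessor completion times
Predecessors: [9, 3, 10]
ES = max(9, 3, 10)
= 10


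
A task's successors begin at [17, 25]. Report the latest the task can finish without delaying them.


LF = min of all successor start times
Successors start at: [17, 25]
LF = min(17, 25)
= 17


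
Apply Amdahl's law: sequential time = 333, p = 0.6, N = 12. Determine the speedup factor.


Amdahl's law: T_p = T × ((1-p) + p/N)
= 333 × ((1-0.6) + 0.6/12)
= 333 × (0.40 + 0.0500)
= 333 × 0.4500
= 149.85
Speedup = 333/149.85
= 2.22×


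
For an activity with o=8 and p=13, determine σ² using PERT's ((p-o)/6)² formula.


σ² = ((p - o) / 6)² = (p - o)² / 36
= (13 - 8)² / 36
= 5² / 36
= 25 / 36
= 0.6944


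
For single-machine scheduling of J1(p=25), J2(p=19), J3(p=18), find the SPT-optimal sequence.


SPT: sort by shortest processing time
  J3: p=18
  J2: p=19
  J1: p=25
Order: J3 → J2 → J1


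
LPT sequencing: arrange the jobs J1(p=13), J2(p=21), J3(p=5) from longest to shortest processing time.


LPT: sort by longest processing time first
  J2: p=21
  J1: p=13
  J3: p=5
Order: J2 → J1 → J3


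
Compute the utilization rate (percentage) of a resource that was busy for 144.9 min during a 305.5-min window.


Utilization = busy / total × 100
= 144.9 / 305.5 × 100
= 47.4%


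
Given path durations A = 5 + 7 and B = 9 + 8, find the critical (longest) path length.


Path A: 5 + 7 = 12
Path B: 9 + 8 = 17
Critical path = longest = max(12, 17)
= 17 (Path B)


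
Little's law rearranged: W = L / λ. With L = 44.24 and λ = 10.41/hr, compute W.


Little's law: L = λW → W = L / λ
= 44.24 / 10.41
= 4.25 hours


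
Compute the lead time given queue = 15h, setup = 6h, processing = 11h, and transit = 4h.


Lead time = queue + setup + processing + transit
= 15 + 6 + 11 + 4
= 36 hours


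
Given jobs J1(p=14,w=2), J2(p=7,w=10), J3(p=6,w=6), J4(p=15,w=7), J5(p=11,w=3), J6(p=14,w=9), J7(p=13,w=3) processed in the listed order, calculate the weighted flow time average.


Completion times:
  J1: C=14, w×C=2×14=28
  J2: C=21, w×C=10×21=210
  J3: C=27, w×C=6×27=162
  J4: C=42, w×C=7×42=294
  J5: C=53, w×C=3×53=159
  J6: C=67, w×C=9×67=603
  J7: C=80, w×C=3×80=240
Sum w×C = 1696
Sum w = 40
Weighted avg = 1696/40
= 42.40


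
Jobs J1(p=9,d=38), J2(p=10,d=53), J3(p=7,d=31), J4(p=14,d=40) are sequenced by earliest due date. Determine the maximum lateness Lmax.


EDD order: J3 → J1 → J4 → J2
Completion and lateness:
  J3: C=7, d=31, L=7-31=-24
  J1: C=16, d=38, L=16-38=-22
  J4: C=30, d=40, L=30-40=-10
  J2: C=40, d=53, L=40-53=-13
Lmax = max(-24, -22, -10, -13)
= -10


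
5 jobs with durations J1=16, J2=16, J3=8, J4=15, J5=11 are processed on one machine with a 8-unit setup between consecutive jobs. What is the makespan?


Makespan = Σ processing + (n-1) × setup
= (16 + 16 + 8 + 15 + 11) + (5-1)×8
= 66 + 32
= 98 time units


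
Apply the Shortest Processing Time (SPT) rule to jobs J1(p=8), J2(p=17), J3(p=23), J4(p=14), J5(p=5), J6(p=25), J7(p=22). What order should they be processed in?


SPT: sort by shortest processing time
  J5: p=5
  J1: p=8
  J4: p=14
  J2: p=17
  J7: p=22
  J3: p=23
  J6: p=25
Order: J5 → J1 → J4 → J2 → J7 → J3 → J6


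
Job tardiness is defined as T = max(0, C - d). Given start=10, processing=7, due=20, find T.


Completion = start + processing = 10 + 7 = 17
Tardiness = max(0, C - d) = max(0, 17 - 20)
= max(0, -3)
= 0


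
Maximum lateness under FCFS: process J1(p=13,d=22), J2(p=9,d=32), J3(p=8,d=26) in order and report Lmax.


Lateness per job (L = C - d):
  J1: C=13, d=22, L=-9
  J2: C=22, d=32, L=-10
  J3: C=30, d=26, L=4
Lmax = max(-9, -10, 4)
= 4


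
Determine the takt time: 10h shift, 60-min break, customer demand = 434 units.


Available = 10×60 - 60 = 540 min
Takt time = 540 / 434
= 1.24 min/unit


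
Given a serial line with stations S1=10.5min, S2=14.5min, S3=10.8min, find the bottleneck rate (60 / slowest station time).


Bottleneck = longest station time
Station times: [10.5, 14.5, 10.8]
Max = 14.5 min
Rate = 60 / 14.5
= 4.14 units/hour (bottleneck: 14.5min)


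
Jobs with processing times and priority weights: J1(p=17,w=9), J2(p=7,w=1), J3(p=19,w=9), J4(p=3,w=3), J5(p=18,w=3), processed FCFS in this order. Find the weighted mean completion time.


Completion times:
  J1: C=17, w×C=9×17=153
  J2: C=24, w×C=1×24=24
  J3: C=43, w×C=9×43=387
  J4: C=46, w×C=3×46=138
  J5: C=64, w×C=3×64=192
Sum w×C = 894
Sum w = 25
Weighted avg = 894/25
= 35.76


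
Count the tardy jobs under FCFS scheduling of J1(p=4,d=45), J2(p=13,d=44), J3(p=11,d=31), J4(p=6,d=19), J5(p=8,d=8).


Completion vs due date:
  J1: C=4, d=45 → on time
  J2: C=17, d=44 → on time
  J3: C=28, d=31 → on time
  J4: C=34, d=19 → TARDY
  J5: C=42, d=8 → TARDY
Tardy jobs: J4, J5
Count = 2


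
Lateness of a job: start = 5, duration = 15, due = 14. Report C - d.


Completion = 5 + 15 = 20
Lateness = C - d = 20 - 14
= 6


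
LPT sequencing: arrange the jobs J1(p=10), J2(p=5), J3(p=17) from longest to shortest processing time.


LPT: sort by longest processing time first
  J3: p=17
  J1: p=10
  J2: p=5
Order: J3 → J1 → J2


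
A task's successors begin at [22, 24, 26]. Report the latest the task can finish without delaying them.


LF = min of all successor start times
Successors start at: [22, 24, 26]
LF = min(22, 24, 26)
= 22


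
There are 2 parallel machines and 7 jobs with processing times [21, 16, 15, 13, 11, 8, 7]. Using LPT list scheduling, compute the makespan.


Jobs (LPT sorted): [21, 16, 15, 13, 11, 8, 7]
Machines: 2
  J=21 → Machine 1 (load: 0+21=21)
  J=16 → Machine 2 (load: 0+16=16)
  J=15 → Machine 2 (load: 16+15=31)
  J=13 → Machine 1 (load: 21+13=34)
  J=11 → Machine 2 (load: 31+11=42)
  J=8 → Machine 1 (load: 34+8=42)
  J=7 → Machine 1 (load: 42+7=49)
Machine loads: [49, 42]
Makespan = max = 49 time units


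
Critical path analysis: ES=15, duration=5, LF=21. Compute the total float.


EF = ES + duration = 15 + 5 = 20
LS = LF - duration = 21 - 5 = 16
Total Float = LF - EF = 21 - 20
(or LS - ES = 16 - 15)
= 1


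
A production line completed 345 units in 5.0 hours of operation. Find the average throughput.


Throughput = units / time
= 345 / 5.0
= 69.0 units/hour


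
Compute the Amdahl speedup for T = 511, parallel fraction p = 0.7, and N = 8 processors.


Amdahl's law: T_p = T × ((1-p) + p/N)
= 511 × ((1-0.7) + 0.7/8)
= 511 × (0.30 + 0.0875)
= 511 × 0.3875
= 198.01
Speedup = 511/198.01
= 2.58×


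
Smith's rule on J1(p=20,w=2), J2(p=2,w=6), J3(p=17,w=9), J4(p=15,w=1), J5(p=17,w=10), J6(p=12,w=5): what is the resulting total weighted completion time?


WSPT order (by p/w): J2 → J5 → J3 → J6 → J1 → J4
  J2: C=2, w·C=6×2=12
  J5: C=19, w·C=10×19=190
  J3: C=36, w·C=9×36=324
  J6: C=48, w·C=5×48=240
  J1: C=68, w·C=2×68=136
  J4: C=83, w·C=1×83=83
Σ w·C = 985
= 985


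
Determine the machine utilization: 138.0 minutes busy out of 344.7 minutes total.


Utilization = busy / total × 100
= 138.0 / 344.7 × 100
= 40.0%


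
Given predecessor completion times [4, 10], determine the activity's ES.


ES = max of all predecessor completion times
Predecessors: [4, 10]
ES = max(4, 10)
= 10


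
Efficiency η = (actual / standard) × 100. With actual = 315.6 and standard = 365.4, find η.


Efficiency = (actual / standard) × 100
= (315.6 / 365.4) × 100
= 86.4%


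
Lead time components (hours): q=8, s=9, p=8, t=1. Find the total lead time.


Lead time = queue + setup + processing + transit
= 8 + 9 + 8 + 1
= 26 hours


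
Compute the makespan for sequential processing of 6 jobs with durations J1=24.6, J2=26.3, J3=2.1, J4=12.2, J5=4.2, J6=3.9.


Sequential makespan: sum all processing times
= 24.6 + 26.3 + 2.1 + 12.2 + 4.2 + 3.9
= 73.3 time units


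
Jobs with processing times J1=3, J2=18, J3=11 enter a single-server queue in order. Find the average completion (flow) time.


Completion times:
  J1: completes at 3
  J2: completes at 21
  J3: completes at 32
Sum = 56
Average = 56/3
= 18.67


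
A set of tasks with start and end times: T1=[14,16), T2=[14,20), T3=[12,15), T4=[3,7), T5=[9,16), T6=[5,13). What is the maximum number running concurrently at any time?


Check each time point for overlaps:
  t=14: 4 tasks active (T1, T2, T3, T5)
Max concurrent = 4


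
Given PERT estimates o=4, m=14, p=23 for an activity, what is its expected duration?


te = (o + 4m + p) / 6
= (4 + 4×14 + 23) / 6
= (4 + 56 + 23) / 6
= 83 / 6
= 13.83


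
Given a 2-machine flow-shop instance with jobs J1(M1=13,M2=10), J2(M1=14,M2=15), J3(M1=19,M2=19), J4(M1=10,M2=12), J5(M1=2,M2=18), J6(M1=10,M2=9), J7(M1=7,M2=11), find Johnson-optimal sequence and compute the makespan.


Johnson's rule:
Group 1 (M1≤M2, sort by M1): ['J5', 'J7', 'J4', 'J2', 'J3']
Group 2 (M1>M2, sort desc M2): ['J1', 'J6']
Sequence: J5 → J7 → J4 → J2 → J3 → J1 → J6
Makespan calculation:
  J5: M1 done=2, M2 done=20
  J7: M1 done=9, M2 done=31
  J4: M1 done=19, M2 done=43
  J2: M1 done=33, M2 done=58
  J3: M1 done=52, M2 done=77
  J1: M1 done=65, M2 done=87
  J6: M1 done=75, M2 done=96
= Sequence: J5 → J7 → J4 → J2 → J3 → J1 → J6, Makespan: 96


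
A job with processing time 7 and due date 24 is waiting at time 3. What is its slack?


Slack = due - current_time - processing
= 24 - 3 - 7
= 14


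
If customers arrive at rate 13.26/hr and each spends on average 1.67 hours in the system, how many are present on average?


Little's law: L = λ × W
= 13.26 × 1.67
= 22.14


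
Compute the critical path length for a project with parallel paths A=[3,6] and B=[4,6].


Path A: 3 + 6 = 9
Path B: 4 + 6 = 10
Critical path = longest = max(9, 10)
= 10 (Path B)


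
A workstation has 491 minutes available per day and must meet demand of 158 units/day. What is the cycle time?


Cycle time = available time / demand
= 491 / 158
= 3.11 min/unit


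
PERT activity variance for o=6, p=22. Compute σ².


σ² = ((p - o) / 6)² = (p - o)² / 36
= (22 - 6)² / 36
= 16² / 36
= 256 / 36
= 7.1111


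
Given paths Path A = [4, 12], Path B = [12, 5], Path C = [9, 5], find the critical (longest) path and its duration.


Path A: 4 + 12 = 16
Path B: 12 + 5 = 17
Path C: 9 + 5 = 14
Critical path = longest = max(16, 17, 14)
= 17 (Path B)


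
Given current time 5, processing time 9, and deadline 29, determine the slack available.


Slack = due - current_time - processing
= 29 - 5 - 9
= 15


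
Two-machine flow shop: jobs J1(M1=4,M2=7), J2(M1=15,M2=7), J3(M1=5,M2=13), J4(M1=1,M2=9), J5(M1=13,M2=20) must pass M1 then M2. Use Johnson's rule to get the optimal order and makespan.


Johnson's rule:
Group 1 (M1≤M2, sort by M1): ['J4', 'J1', 'J3', 'J5']
Group 2 (M1>M2, sort desc M2): ['J2']
Sequence: J4 → J1 → J3 → J5 → J2
Makespan calculation:
  J4: M1 done=1, M2 done=10
  J1: M1 done=5, M2 done=17
  J3: M1 done=10, M2 done=30
  J5: M1 done=23, M2 done=50
  J2: M1 done=38, M2 done=57
= Sequence: J4 → J1 → J3 → J5 → J2, Makespan: 57


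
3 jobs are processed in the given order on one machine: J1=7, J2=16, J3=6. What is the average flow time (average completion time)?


Completion times:
  J1: completes at 7
  J2: completes at 23
  J3: completes at 29
Sum = 59
Average = 59/3
= 19.67


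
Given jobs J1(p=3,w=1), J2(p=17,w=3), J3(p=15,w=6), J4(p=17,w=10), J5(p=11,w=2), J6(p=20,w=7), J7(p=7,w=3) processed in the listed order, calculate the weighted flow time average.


Completion times:
  J1: C=3, w×C=1×3=3
  J2: C=20, w×C=3×20=60
  J3: C=35, w×C=6×35=210
  J4: C=52, w×C=10×52=520
  J5: C=63, w×C=2×63=126
  J6: C=83, w×C=7×83=581
  J7: C=90, w×C=3×90=270
Sum w×C = 1770
Sum w = 32
Weighted avg = 1770/32
= 55.31


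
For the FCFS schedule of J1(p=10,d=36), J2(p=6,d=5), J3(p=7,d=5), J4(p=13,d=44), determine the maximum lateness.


Lateness per job (L = C - d):
  J1: C=10, d=36, L=-26
  J2: C=16, d=5, L=11
  J3: C=23, d=5, L=18
  J4: C=36, d=44, L=-8
Lmax = max(-26, 11, 18, -8)
= 18


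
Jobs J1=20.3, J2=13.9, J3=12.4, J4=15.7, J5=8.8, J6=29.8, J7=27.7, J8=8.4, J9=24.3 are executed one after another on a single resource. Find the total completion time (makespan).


Sequential makespan: sum all processing times
= 20.3 + 13.9 + 12.4 + 15.7 + 8.8 + 29.8 + 27.7 + 8.4 + 24.3
= 161.3 time units


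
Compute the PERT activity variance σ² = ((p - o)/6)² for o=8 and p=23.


σ² = ((p - o) / 6)² = (p - o)² / 36
= (23 - 8)² / 36
= 15² / 36
= 225 / 36
= 6.2500


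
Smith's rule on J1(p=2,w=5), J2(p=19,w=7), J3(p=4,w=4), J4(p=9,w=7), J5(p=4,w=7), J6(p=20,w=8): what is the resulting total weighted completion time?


WSPT order (by p/w): J1 → J5 → J3 → J4 → J6 → J2
  J1: C=2, w·C=5×2=10
  J5: C=6, w·C=7×6=42
  J3: C=10, w·C=4×10=40
  J4: C=19, w·C=7×19=133
  J6: C=39, w·C=8×39=312
  J2: C=58, w·C=7×58=406
Σ w·C = 943
= 943


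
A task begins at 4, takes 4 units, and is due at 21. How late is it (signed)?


Completion = 4 + 4 = 8
Lateness = C - d = 8 - 21
= -13


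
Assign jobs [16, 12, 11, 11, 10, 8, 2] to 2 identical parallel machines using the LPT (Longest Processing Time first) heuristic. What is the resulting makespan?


Jobs (LPT sorted): [16, 12, 11, 11, 10, 8, 2]
Machines: 2
  J=16 → Machine 1 (load: 0+16=16)
  J=12 → Machine 2 (load: 0+12=12)
  J=11 → Machine 2 (load: 12+11=23)
  J=11 → Machine 1 (load: 16+11=27)
  J=10 → Machine 2 (load: 23+10=33)
  J=8 → Machine 1 (load: 27+8=35)
  J=2 → Machine 2 (load: 33+2=35)
Machine loads: [35, 35]
Makespan = max = 35 time units


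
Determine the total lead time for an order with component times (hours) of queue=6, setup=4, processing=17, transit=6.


Lead time = queue + setup + processing + transit
= 6 + 4 + 17 + 6
= 33 hours


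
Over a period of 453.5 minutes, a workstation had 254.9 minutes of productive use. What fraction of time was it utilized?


Utilization = busy / total × 100
= 254.9 / 453.5 × 100
= 56.2%


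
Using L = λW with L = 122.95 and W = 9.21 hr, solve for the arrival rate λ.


Little's law: L = λW → λ = L / W
= 122.95 / 9.21
= 13.35 per hour


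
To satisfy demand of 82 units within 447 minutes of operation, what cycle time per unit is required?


Cycle time = available time / demand
= 447 / 82
= 5.45 min/unit


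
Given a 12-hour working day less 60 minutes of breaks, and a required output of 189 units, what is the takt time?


Available = 12×60 - 60 = 660 min
Takt time = 660 / 189
= 3.49 min/unit


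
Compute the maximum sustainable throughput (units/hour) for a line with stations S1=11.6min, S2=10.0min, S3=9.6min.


Bottleneck = longest station time
Station times: [11.6, 10.0, 9.6]
Max = 11.6 min
Rate = 60 / 11.6
= 5.17 units/hour (bottleneck: 11.6min)


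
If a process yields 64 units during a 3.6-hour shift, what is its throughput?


Throughput = units / time
= 64 / 3.6
= 17.8 units/hour


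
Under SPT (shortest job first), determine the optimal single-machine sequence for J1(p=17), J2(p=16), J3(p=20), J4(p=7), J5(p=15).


SPT: sort by shortest processing time
  J4: p=7
  J5: p=15
  J2: p=16
  J1: p=17
  J3: p=20
Order: J4 → J5 → J2 → J1 → J3


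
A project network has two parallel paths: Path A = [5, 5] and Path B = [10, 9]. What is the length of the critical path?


Path A: 5 + 5 = 10
Path B: 10 + 9 = 19
Critical path = longest = max(10, 19)
= 19 (Path B)


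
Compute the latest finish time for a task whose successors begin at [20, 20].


LF = min of all successor start times
Successors start at: [20, 20]
LF = min(20, 20)
= 20


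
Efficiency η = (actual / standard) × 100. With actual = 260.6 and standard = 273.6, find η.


Efficiency = (actual / standard) × 100
= (260.6 / 273.6) × 100
= 95.2%


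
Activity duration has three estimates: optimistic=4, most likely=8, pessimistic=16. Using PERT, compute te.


te = (o + 4m + p) / 6
= (4 + 4×8 + 16) / 6
= (4 + 32 + 16) / 6
= 52 / 6
= 8.67


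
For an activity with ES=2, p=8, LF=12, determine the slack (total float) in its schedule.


EF = ES + duration = 2 + 8 = 10
LS = LF - duration = 12 - 8 = 4
Total Float = LF - EF = 12 - 10
(or LS - ES = 4 - 2)
= 2


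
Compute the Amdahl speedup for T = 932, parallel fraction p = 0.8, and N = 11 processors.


Amdahl's law: T_p = T × ((1-p) + p/N)
= 932 × ((1-0.8) + 0.8/11)
= 932 × (0.20 + 0.0727)
= 932 × 0.2727
= 254.18
Speedup = 932/254.18
= 3.67×


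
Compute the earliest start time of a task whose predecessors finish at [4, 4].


ES = max of all predecessor completion times
Predecessors: [4, 4]
ES = max(4, 4)
= 4


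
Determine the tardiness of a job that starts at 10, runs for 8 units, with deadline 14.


Completion = start + processing = 10 + 8 = 18
Tardiness = max(0, C - d) = max(0, 18 - 14)
= max(0, 4)
= 4


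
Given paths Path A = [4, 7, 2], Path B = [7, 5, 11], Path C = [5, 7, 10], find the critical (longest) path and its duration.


Path A: 4 + 7 + 2 = 13
Path B: 7 + 5 + 11 = 23
Path C: 5 + 7 + 10 = 22
Critical path = longest = max(13, 23, 22)
= 23 (Path B)


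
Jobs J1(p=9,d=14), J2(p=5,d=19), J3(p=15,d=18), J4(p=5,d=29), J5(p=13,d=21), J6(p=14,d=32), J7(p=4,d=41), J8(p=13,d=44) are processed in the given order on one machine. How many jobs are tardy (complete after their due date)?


Completion vs due date:
  J1: C=9, d=14 → on time
  J2: C=14, d=19 → on time
  J3: C=29, d=18 → TARDY
  J4: C=34, d=29 → TARDY
  J5: C=47, d=21 → TARDY
  J6: C=61, d=32 → TARDY
  J7: C=65, d=41 → TARDY
  J8: C=78, d=44 → TARDY
Tardy jobs: J3, J4, J5, J6, J7, J8
Count = 6


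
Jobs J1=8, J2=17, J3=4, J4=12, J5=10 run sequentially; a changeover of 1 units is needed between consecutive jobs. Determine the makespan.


Makespan = Σ processing + (n-1) × setup
= (8 + 17 + 4 + 12 + 10) + (5-1)×1
= 51 + 4
= 55 time units


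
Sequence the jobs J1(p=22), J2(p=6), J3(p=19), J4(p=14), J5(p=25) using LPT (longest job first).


LPT: sort by longest processing time first
  J5: p=25
  J1: p=22
  J3: p=19
  J4: p=14
  J2: p=6
Order: J5 → J1 → J3 → J4 → J2


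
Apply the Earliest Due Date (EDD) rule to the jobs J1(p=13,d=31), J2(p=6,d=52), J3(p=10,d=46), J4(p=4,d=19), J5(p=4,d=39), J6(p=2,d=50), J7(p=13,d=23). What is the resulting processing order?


EDD: sort by earliest due date
  J4: d=19, p=4
  J7: d=23, p=13
  J1: d=31, p=13
  J5: d=39, p=4
  J3: d=46, p=10
  J6: d=50, p=2
  J2: d=52, p=6
Order: J4 → J7 → J1 → J5 → J3 → J6 → J2


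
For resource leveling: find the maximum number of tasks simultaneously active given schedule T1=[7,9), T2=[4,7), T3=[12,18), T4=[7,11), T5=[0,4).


Check each time point for overlaps:
  t=7: 2 tasks active (T1, T4)
Max concurrent = 2


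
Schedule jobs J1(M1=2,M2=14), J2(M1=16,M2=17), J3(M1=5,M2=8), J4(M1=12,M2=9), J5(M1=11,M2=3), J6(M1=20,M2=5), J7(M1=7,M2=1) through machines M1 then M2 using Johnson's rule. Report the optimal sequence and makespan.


Johnson's rule:
Group 1 (M1≤M2, sort by M1): ['J1', 'J3', 'J2']
Group 2 (M1>M2, sort desc M2): ['J4', 'J6', 'J5', 'J7']
Sequence: J1 → J3 → J2 → J4 → J6 → J5 → J7
Makespan calculation:
  J1: M1 done=2, M2 done=16
  J3: M1 done=7, M2 done=24
  J2: M1 done=23, M2 done=41
  J4: M1 done=35, M2 done=50
  J6: M1 done=55, M2 done=60
  J5: M1 done=66, M2 done=69
  J7: M1 done=73, M2 done=74
= Sequence: J1 → J3 → J2 → J4 → J6 → J5 → J7, Makespan: 74


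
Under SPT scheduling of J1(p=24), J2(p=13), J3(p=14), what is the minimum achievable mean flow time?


SPT order: J2 → J3 → J1
Completion times:
  J2: C=13
  J3: C=27
  J1: C=51
Sum = 91, n = 3
Mean flow = 91/3
= 30.33


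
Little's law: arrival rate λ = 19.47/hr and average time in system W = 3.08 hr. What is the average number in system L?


Little's law: L = λ × W
= 19.47 × 3.08
= 59.97


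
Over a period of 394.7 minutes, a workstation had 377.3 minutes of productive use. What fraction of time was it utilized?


Utilization = busy / total × 100
= 377.3 / 394.7 × 100
= 95.6%


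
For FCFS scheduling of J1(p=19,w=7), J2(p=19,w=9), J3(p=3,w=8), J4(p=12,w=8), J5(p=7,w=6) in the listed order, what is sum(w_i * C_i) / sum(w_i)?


Completion times:
  J1: C=19, w×C=7×19=133
  J2: C=38, w×C=9×38=342
  J3: C=41, w×C=8×41=328
  J4: C=53, w×C=8×53=424
  J5: C=60, w×C=6×60=360
Sum w×C = 1587
Sum w = 38
Weighted avg = 1587/38
= 41.76


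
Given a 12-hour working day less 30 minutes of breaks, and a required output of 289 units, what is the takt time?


Available = 12×60 - 30 = 690 min
Takt time = 690 / 289
= 2.39 min/unit


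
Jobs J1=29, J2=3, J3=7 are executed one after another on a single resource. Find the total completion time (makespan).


Sequential makespan: sum all processing times
= 29 + 3 + 7
= 39 time units


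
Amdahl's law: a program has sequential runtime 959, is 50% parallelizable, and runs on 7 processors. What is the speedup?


Amdahl's law: T_p = T × ((1-p) + p/N)
= 959 × ((1-0.5) + 0.5/7)
= 959 × (0.50 + 0.0714)
= 959 × 0.5714
= 548.00
Speedup = 959/548.00
= 1.75×


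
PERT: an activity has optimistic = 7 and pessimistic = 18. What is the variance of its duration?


σ² = ((p - o) / 6)² = (p - o)² / 36
= (18 - 7)² / 36
= 11² / 36
= 121 / 36
= 3.3611


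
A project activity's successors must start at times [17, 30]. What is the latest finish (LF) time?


LF = min of all successor start times
Successors start at: [17, 30]
LF = min(17, 30)
= 17


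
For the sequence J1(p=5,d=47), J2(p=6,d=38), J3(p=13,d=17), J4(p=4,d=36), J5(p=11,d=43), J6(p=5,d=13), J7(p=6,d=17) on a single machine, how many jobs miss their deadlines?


Completion vs due date:
  J1: C=5, d=47 → on time
  J2: C=11, d=38 → on time
  J3: C=24, d=17 → TARDY
  J4: C=28, d=36 → on time
  J5: C=39, d=43 → on time
  J6: C=44, d=13 → TARDY
  J7: C=50, d=17 → TARDY
Tardy jobs: J3, J6, J7
Count = 3
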